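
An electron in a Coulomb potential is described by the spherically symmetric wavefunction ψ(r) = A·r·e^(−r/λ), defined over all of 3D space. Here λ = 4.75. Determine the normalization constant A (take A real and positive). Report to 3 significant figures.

Require ∫ |ψ|² 4πr² dr = 1 over the whole domain.
(Spherical symmetry: dV = 4πr² dr.)
With ∫₀^∞ r^4 e^(−αr) dr = 4!/α^5, carrying out the integral gives A² · 3·π·λ^5.
So A² = (3·π·λ^5)^(−1).
Plugging in λ = 4.75 yields A = 0.006624.

A ≈ 0.00662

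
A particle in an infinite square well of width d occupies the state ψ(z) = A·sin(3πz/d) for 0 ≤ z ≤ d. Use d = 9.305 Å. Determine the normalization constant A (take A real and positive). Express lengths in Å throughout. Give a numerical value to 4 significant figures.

The normalization condition is ∫|ψ|² dz = 1 from 0 to d.
Carrying out the integral gives A² · d/2.
So A² = (d/2)^(−1).
With d = 9.305: A² = 0.21494 and A = 0.46361.

A ≈ 0.4636 Å^(-1/2)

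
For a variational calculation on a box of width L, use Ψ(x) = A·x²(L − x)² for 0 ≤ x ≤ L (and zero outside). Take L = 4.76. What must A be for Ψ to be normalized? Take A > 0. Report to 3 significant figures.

A ≈ 0.0224

The normalization condition is ∫|Ψ|² dx = 1 from 0 to L.
Expanding the polynomial and integrating term by term, the integral (without the A² prefactor) comes out to L^9/630.
Setting this equal to 1 gives A² = 1/(L^9/630).
Substituting L = 4.76 gives A² = 0.0005022, so A = 0.02241.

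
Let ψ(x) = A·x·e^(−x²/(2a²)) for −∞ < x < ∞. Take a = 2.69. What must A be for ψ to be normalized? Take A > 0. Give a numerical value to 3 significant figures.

Normalization requires ∫|ψ|² dx = 1, integrated from −∞ to ∞.
Using the Gaussian integral ∫_{−∞}^{∞} e^(−αx²) dx = √(π/α), ∫|ψ|² dx = A²·(√(π)·a^3/2).
Hence A² = 1/[√(π)·a^3/2].
Substituting a = 2.69 gives A² = 0.05797, so A = 0.2408.

A ≈ 0.241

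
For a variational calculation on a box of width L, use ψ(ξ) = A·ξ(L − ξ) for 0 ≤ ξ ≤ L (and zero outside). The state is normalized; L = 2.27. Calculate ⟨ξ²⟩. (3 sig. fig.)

⟨ξ^2⟩ ≈ 1.47

The expectation value is the |ψ|²-weighted average of ξ^2: ∫ ξ^2|ψ|² dξ.
Evaluating both integrals, ⟨ξ²⟩ = 2·L^2/7.
Putting L = 2.27 gives 1.472.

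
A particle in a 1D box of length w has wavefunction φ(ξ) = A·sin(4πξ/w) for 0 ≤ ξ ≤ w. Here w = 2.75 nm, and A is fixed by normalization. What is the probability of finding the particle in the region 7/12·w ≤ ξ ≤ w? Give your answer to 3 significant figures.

P ≈ 0.451

|φ|² is the probability density, so P = ∫_{7/12·w}^{w} |φ|² dξ.
The normalization integral ∫|φ|²dξ over the whole domain equals w/2·A², and A² cancels in the ratio.
In terms of u = ξ/w (A² and the length scale cancel between numerator and denominator), P = [∫_{7/12}^{1} sin(4·π·u)^2 du] / [∫_{0}^{1} sin(4·π·u)^2 du].
With ∫ sin(4·π·u)^2 du = u/2 - sin(4·π·u)·cos(4·π·u)/(8·π) + C, the region integral is √(3)/(32·π) + 5/24 and the full one is 1/2.
This works out to P = √(3)/(16·π) + 5/12.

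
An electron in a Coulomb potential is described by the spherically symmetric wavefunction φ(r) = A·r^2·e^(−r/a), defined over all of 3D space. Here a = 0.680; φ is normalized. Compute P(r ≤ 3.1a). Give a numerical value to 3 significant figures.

Integrate the radial probability density 4πr²|φ|² over r ≤ 3.1a.
A² is fixed by ∫₀^∞ 4πr²|φ|² dr = 1, i.e. A² = (45·π·a^7/2)^(−1).
Substituting u = r/a, A², 4π and the length scale all cancel in the ratio: P = ∫_{0}^{3.1} u^6·e^(-2·u) du / ∫_{0}^{∞} u^6·e^(-2·u) du.
An antiderivative of u^6·e^(-2·u) is -(4·u^6 + 12·u^5 + 30·u^4 + 60·u^3 + 90·u^2 + 90·u + 45)·e^(-2·u)/8; evaluating from 0 to 3.1 gives ≈ 2.3951, while the full integral is 45/8.
Taking the ratio yields P = 0.4258.

P ≈ 0.426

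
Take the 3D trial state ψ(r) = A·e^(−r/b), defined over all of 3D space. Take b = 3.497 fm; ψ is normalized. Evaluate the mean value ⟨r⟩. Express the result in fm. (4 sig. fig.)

⟨r⟩ ≈ 5.246 fm

⟨r⟩ = ∫ r |ψ|² 4πr² dr over the full domain.
The ratio of the moment integral to the normalization integral gives ⟨r⟩ = 3·b/2.
With b = 3.497, ⟨r⟩ = 5.2455.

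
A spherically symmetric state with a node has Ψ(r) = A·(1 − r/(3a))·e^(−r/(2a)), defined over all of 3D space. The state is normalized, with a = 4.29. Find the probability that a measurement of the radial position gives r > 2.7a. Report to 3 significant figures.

Integrate the radial probability density 4πr²|Ψ|² over r > 2.7a.
Normalization gives A² = 1/(8·π·a^3/3).
Let u = r/a; then A², 4π and the length scale all cancel, so P = ∫_{2.7}^{∞} u^2·(1 - u/3)^2·e^(-u) du ÷ ∫_{0}^{∞} u^2·(1 - u/3)^2·e^(-u) du.
With ∫ u^2·(1 - u/3)^2·e^(-u) du = (-u^4 + 2·u^3 - 3·u^2 - 6·u - 6)·e^(-u)/9 + C, the region integral is ≈ 0.43197 and the full one is 2/3.
This evaluates to P = 0.6480.

P ≈ 0.648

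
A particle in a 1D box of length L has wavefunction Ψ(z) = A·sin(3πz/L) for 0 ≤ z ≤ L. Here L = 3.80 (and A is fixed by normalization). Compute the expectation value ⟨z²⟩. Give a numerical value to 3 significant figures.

The expectation value is the |Ψ|²-weighted average of z^2: ∫ z^2|Ψ|² dz.
Using sin²θ = (1 − cos 2θ)/2, evaluating both integrals, ⟨z²⟩ = -L^2/(18·π^2) + L^2/3.
Putting L = 3.80 gives 4.732.

⟨z^2⟩ ≈ 4.73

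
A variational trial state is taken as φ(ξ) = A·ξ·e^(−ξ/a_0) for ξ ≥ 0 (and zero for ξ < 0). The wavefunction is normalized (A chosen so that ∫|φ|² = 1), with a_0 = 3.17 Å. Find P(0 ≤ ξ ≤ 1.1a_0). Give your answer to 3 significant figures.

|φ|² is the probability density, so P = ∫_{0}^{1.1a_0} |φ|² dξ.
The normalization integral ∫|φ|²dξ over the whole domain equals a_0^3/4·A², and A² cancels in the ratio.
In terms of u = ξ/a_0 (A² and the length scale cancel between numerator and denominator), P = [∫_{0}^{1.1} u^2·e^(-2·u) du] / [∫_{0}^{∞} u^2·e^(-2·u) du].
An antiderivative of u^2·e^(-2·u) is -(2·u^2 + 2·u + 1)·e^(-2·u)/4; evaluating from 0 to 1.1 gives 1/4 - 281·e^(-11/5)/200, while the full integral is 1/4.
The result is P = 0.3773.

P ≈ 0.377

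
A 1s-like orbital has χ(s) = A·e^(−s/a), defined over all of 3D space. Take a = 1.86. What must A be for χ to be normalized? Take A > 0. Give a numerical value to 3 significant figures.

Require ∫ |χ|² 4πs² ds = 1 over the whole domain.
Recall ∫₀^∞ s^m e^(−s/β) ds = m!·β^(m+1), the integral (without the A² prefactor) comes out to π·a^3.
Hence A² = 1/[π·a^3].
With a = 1.86: A² = 0.04947 and A = 0.2224.

A ≈ 0.222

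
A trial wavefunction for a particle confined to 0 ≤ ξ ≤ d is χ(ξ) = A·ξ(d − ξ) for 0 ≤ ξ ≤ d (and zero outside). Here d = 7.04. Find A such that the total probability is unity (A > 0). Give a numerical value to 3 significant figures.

Require ∫ |χ|² dξ = 1 over the whole domain.
Expanding the polynomial and integrating term by term, with χ = A·ξ(d − ξ), the integral evaluates to A²·[d^5/30].
Hence A² = 1/[d^5/30].
With d = 7.04: A² = 0.001735 and A = 0.04165.

A ≈ 0.0417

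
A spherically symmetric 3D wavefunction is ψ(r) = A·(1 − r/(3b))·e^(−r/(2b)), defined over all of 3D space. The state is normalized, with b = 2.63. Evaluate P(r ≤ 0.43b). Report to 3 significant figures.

P ≈ 0.0232

With dV = 4πr²dr, the probability is ∫|ψ|² dV over r ≤ 0.43b.
Normalization gives A² = 1/(8·π·b^3/3).
Let u = r/b; then A², 4π and the length scale all cancel, so P = ∫_{0}^{0.43} u^2·(1 - u/3)^2·e^(-u) du ÷ ∫_{0}^{∞} u^2·(1 - u/3)^2·e^(-u) du.
With ∫ u^2·(1 - u/3)^2·e^(-u) du = (-u^4 + 2·u^3 - 3·u^2 - 6·u - 6)·e^(-u)/9 + C, the region integral is ≈ 0.015444 and the full one is 2/3.
This evaluates to P = 0.02317.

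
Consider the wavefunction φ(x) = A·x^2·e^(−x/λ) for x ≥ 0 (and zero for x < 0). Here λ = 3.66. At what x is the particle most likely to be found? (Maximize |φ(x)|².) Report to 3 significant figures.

x ≈ 7.32

Set d/dx [|φ(x)|²] = 0 and solve for x > 0.
Solving yields x = 2·λ.
With λ = 3.66, the most probable position is 7.320.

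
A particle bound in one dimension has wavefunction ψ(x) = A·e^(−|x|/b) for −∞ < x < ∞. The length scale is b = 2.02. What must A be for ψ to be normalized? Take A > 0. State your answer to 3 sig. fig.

Normalization requires ∫|ψ|² dx = 1, integrated from −∞ to ∞.
With ψ = A·e^(−|x|/b), the integral evaluates to A²·[b].
Setting this equal to 1 gives A² = 1/(b).
Substituting b = 2.02 gives A² = 0.4950, so A = 0.7036.

A ≈ 0.704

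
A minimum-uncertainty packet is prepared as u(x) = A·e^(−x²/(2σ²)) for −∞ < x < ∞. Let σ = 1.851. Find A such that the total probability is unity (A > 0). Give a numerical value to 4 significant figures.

Require ∫ |u|² dx = 1 over the whole domain.
Differentiating ∫e^(−αx²) dx = √(π/α) under α to get the higher moments, carrying out the integral gives A² · √(π)·σ.
Hence A² = 1/[√(π)·σ].
Plugging in σ = 1.851 yields A = 0.55209.

A ≈ 0.5521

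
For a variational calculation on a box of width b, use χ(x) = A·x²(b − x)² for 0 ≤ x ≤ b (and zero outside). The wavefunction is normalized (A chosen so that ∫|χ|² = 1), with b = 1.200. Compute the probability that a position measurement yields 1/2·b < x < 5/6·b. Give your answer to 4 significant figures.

P = ∫_{1/2·b}^{5/6·b} |χ(x)|² dx.
The normalization integral ∫|χ|²dx over the whole domain equals b^9/630·A², and A² cancels in the ratio.
In terms of u = x/b (A² and the length scale cancel between numerator and denominator), P = [∫_{1/2}^{5/6} u^4·(1 - u)^4 du] / [∫_{0}^{1} u^4·(1 - u)^4 du].
Using ∫ u^4·(1 - u)^4 du = u^5·(70·u^4 - 315·u^3 + 540·u^2 - 420·u + 126)/630, the numerator is ≈ 0.000779444 and the denominator is 1/630.
Evaluating gives P = 0.49105.

P ≈ 0.4910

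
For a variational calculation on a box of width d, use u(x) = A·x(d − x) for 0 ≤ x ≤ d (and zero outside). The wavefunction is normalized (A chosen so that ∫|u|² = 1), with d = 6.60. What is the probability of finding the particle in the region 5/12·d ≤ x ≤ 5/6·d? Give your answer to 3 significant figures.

P ≈ 0.618

P = ∫_{5/12·d}^{5/6·d} |u(x)|² dx.
The normalization integral ∫|u|²dx over the whole domain equals d^5/30·A², and A² cancels in the ratio.
Let t = x/d; then A² and the length scale cancel, so P = ∫_{5/12}^{5/6} t^2·(1 - t)^2 dt ÷ ∫_{0}^{1} t^2·(1 - t)^2 dt.
An antiderivative of t^2·(1 - t)^2 is t^3·(6·t^2 - 15·t + 10)/30; evaluating from 5/12 to 5/6 gives ≈ 0.020596, while the full integral is 1/30.
This works out to P = 0.6179.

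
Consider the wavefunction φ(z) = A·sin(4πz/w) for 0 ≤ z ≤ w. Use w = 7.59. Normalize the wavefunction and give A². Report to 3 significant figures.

A^2 ≈ 0.264

Require ∫ |φ|² dz = 1 over the whole domain.
With ∫₀^w sin²(nπz/w) dz = w/2, the integral (without the A² prefactor) comes out to w/2.
Setting this equal to 1 gives A² = 1/(w/2).
Substituting w = 7.59 gives A² = 0.2635, so A = 0.5133.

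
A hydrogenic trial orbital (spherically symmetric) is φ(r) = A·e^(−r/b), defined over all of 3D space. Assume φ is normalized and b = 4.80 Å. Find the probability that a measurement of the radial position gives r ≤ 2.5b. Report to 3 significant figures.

P ≈ 0.875

Integrate the radial probability density 4πr²|φ|² over r ≤ 2.5b.
The full normalization integral is A²·[π·b^3] = 1, fixing A².
Substituting u = r/b, A², 4π and the length scale all cancel in the ratio: P = ∫_{0}^{2.5} u^2·e^(-2·u) du / ∫_{0}^{∞} u^2·e^(-2·u) du.
Using ∫ u^2·e^(-2·u) du = -(2·u^2 + 2·u + 1)·e^(-2·u)/4, the numerator is 1/4 - 37·e^(-5)/8 and the denominator is 1/4.
This evaluates to P = 0.8753.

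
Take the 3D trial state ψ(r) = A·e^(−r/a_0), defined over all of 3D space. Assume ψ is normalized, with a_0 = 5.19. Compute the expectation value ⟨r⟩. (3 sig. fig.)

⟨r⟩ ≈ 7.79

By definition ⟨r⟩ = ∫ r |ψ(r)|² 4πr² dr.
With ∫₀^∞ r^3 e^(−αr) dr = 3!/α^4, the ratio of the moment integral to the normalization integral gives ⟨r⟩ = 3·a_0/2.
Putting a_0 = 5.19 gives 7.785.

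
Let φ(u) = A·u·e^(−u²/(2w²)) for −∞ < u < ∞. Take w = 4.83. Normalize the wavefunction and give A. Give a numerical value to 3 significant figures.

A ≈ 0.100

The normalization condition is ∫|φ|² du = 1 from −∞ to ∞.
∫|φ|² du = A²·(√(π)·w^3/2).
So A² = (√(π)·w^3/2)^(−1).
With w = 4.83: A² = 0.01001 and A = 0.1001.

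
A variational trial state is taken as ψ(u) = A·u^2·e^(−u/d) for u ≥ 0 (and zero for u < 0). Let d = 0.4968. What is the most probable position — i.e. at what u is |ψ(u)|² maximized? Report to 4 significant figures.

u ≈ 0.9936

Differentiate |ψ(u)|² with respect to u and set to zero.
This gives u = 2·d.
With d = 0.4968, the most probable position is 0.99360.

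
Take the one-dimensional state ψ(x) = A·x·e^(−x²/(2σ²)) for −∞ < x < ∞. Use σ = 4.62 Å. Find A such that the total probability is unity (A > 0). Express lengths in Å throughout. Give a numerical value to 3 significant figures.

Normalization requires ∫|ψ|² dx = 1, integrated from −∞ to ∞.
∫|ψ|² dx = A²·(√(π)·σ^3/2).
So A² = (√(π)·σ^3/2)^(−1).
Plugging in σ = 4.62 yields A = 0.1070.

A ≈ 0.107 Å^(-3/2)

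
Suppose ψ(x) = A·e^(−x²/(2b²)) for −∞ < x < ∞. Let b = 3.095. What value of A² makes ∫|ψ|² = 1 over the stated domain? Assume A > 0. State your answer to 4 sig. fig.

Require ∫ |ψ|² dx = 1 over the whole domain.
Using the Gaussian integral ∫_{−∞}^{∞} e^(−αx²) dx = √(π/α), the integral (without the A² prefactor) comes out to √(π)·b.
Hence A² = 1/[√(π)·b].
Plugging in b = 3.095 yields A = 0.42696.

A^2 ≈ 0.1823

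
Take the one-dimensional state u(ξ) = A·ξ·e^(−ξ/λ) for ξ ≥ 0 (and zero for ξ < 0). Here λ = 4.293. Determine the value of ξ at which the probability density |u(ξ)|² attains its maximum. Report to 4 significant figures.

Differentiate |u(ξ)|² with respect to ξ and set to zero.
This gives ξ = λ.
With λ = 4.293, the most probable position is 4.2930.

ξ ≈ 4.293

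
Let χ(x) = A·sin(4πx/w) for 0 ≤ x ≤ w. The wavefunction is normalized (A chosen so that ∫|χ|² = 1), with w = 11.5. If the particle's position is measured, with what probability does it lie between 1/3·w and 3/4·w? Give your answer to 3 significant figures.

P ≈ 0.451

The probability is P = ∫ |χ|² dx over [1/3·w, 3/4·w].
The normalization integral ∫|χ|²dx over the whole domain equals w/2·A², and A² cancels in the ratio.
In terms of u = x/w (A² and the length scale cancel between numerator and denominator), P = [∫_{1/3}^{3/4} sin(4·π·u)^2 du] / [∫_{0}^{1} sin(4·π·u)^2 du].
Using ∫ sin(4·π·u)^2 du = u/2 - sin(4·π·u)·cos(4·π·u)/(8·π), the numerator is √(3)/(32·π) + 5/24 and the denominator is 1/2.
Taking the ratio, P = √(3)/(16·π) + 5/12.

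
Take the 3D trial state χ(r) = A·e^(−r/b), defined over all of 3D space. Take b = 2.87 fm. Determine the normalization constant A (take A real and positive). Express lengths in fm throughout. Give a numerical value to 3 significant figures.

A ≈ 0.116 fm^(-3/2)

We need A² ∫|f|² 4πr² dr = 1, taking the integral from 0 to ∞.
(Spherical symmetry: dV = 4πr² dr.)
Recall ∫₀^∞ r^m e^(−r/β) dr = m!·β^(m+1), the integral (without the A² prefactor) comes out to π·b^3.
So A² = (π·b^3)^(−1).
Plugging in b = 2.87 yields A = 0.1160.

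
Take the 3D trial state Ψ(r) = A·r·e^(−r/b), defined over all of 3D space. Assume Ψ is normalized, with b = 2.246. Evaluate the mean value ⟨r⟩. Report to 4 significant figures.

⟨r⟩ ≈ 5.615

By definition ⟨r⟩ = ∫ r |Ψ(r)|² 4πr² dr.
The ratio of the moment integral to the normalization integral gives ⟨r⟩ = 5·b/2.
With b = 2.246, ⟨r⟩ = 5.6150.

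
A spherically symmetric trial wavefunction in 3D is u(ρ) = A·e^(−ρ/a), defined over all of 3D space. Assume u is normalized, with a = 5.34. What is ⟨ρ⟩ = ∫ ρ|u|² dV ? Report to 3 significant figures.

The expectation value is the |u|²-weighted average of ρ: ∫ ρ|u|² 4πρ² dρ.
Recall ∫₀^∞ ρ^m e^(−ρ/β) dρ = m!·β^(m+1), evaluating both integrals, ⟨ρ⟩ = 3·a/2.
Putting a = 5.34 gives 8.010.

⟨ρ⟩ ≈ 8.01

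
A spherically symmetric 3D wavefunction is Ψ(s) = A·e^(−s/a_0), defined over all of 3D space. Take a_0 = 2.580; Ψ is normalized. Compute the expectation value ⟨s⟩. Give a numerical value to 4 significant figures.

By definition ⟨s⟩ = ∫ s |Ψ(s)|² 4πs² ds.
Evaluating both integrals, ⟨s⟩ = 3·a_0/2.
Putting a_0 = 2.580 gives 3.8700.

⟨s⟩ ≈ 3.870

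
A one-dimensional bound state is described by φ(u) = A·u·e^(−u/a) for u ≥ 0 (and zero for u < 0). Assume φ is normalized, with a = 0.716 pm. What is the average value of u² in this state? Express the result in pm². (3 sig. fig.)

⟨u^2⟩ ≈ 1.54 pm^2

By definition ⟨u²⟩ = ∫ u^2 |φ(u)|² du.
The ratio of the moment integral to the normalization integral gives ⟨u²⟩ = 3·a^2.
Putting a = 0.716 gives 1.538.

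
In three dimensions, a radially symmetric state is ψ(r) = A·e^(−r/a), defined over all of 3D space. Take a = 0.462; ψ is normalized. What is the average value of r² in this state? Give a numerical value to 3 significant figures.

⟨r^2⟩ ≈ 0.640

The expectation value is the |ψ|²-weighted average of r^2: ∫ r^2|ψ|² 4πr² dr.
Recall ∫₀^∞ r^m e^(−r/β) dr = m!·β^(m+1), since the A² factors cancel between numerator and denominator, ⟨r²⟩ = 3·a^2.
Putting a = 0.462 gives 0.6403.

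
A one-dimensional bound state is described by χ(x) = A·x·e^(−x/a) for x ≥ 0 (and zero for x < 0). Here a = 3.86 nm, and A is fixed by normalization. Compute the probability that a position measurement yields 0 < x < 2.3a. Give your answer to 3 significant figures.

P ≈ 0.837

The probability is P = ∫ |χ|² dx over [0, 2.3a].
With A² fixed by ∫|χ|² = 1, i.e. A² = (a^3/4)^(−1), substitute and integrate.
Let u = x/a; then A² and the length scale cancel, so P = ∫_{0}^{2.3} u^2·e^(-2·u) du ÷ ∫_{0}^{∞} u^2·e^(-2·u) du.
An antiderivative of u^2·e^(-2·u) is -(2·u^2 + 2·u + 1)·e^(-2·u)/4; evaluating from 0 to 2.3 gives 1/4 - 809·e^(-23/5)/200, while the full integral is 1/4.
Taking the ratio, P = 0.8374.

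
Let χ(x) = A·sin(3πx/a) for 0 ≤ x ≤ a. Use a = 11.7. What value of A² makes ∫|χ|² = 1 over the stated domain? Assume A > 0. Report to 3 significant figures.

A^2 ≈ 0.171

The normalization condition is ∫|χ|² dx = 1 from 0 to a.
Using sin²θ = (1 − cos 2θ)/2, the integral (without the A² prefactor) comes out to a/2.
Setting this equal to 1 gives A² = 1/(a/2).
Substituting a = 11.7 gives A² = 0.1709, so A = 0.4134.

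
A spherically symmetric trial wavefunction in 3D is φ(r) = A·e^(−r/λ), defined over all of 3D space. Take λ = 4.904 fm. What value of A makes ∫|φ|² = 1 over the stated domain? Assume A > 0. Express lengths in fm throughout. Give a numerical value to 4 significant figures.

A ≈ 0.05195 fm^(-3/2)

We need A² ∫|f|² 4πr² dr = 1, taking the integral from 0 to ∞.
The angular integral contributes 4π, leaving ∫₀^∞ r²|φ|² dr.
Using ∫₀^∞ rⁿ e^(−αr) dr = n!/αⁿ⁺¹, with φ = A·e^(−r/λ), the integral evaluates to A²·[π·λ^3].
Setting this equal to 1 gives A² = 1/(π·λ^3).
Substituting λ = 4.904 gives A² = 0.0026990, so A = 0.051952.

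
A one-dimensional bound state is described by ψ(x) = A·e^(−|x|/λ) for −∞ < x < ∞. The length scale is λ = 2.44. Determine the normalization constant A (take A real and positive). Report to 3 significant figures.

Require ∫ |ψ|² dx = 1 over the whole domain.
Using ∫₀^∞ xⁿ e^(−αx) dx = n!/αⁿ⁺¹, the integral (without the A² prefactor) comes out to λ.
So A² = (λ)^(−1).
With λ = 2.44: A² = 0.4098 and A = 0.6402.

A ≈ 0.640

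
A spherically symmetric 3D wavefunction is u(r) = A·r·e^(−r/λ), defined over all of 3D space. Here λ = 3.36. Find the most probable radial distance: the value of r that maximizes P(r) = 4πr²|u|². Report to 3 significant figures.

r ≈ 6.72

Set d/dr [P(r) = 4πr²|u|²] = 0 and solve for r > 0.
This gives r = 2·λ.
With λ = 3.36, the most probable radial distance is 6.720.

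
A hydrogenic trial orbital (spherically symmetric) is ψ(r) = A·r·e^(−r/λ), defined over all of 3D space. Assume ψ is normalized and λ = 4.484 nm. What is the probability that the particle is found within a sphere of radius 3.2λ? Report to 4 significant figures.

P ≈ 0.7649

Integrate the radial probability density 4πr²|ψ|² over r ≤ 3.2λ.
The full normalization integral is A²·[3·π·λ^5] = 1, fixing A².
In terms of u = r/λ (A², 4π and the length scale all cancel between numerator and denominator), P = [∫_{0}^{3.2} u^4·e^(-2·u) du] / [∫_{0}^{∞} u^4·e^(-2·u) du].
Using ∫ u^4·e^(-2·u) du = -(u^4/2 + u^3 + 3·u^2/2 + 3·u/2 + 3/4)·e^(-2·u), the numerator is ≈ 0.573697 and the denominator is 3/4.
Taking the ratio yields P = 0.76493.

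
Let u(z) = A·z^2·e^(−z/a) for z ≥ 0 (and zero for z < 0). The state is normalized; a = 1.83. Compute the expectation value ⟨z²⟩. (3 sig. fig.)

⟨z^2⟩ ≈ 25.1

⟨z²⟩ = ∫ z^2 |u|² dz over the full domain.
Since the A² factors cancel between numerator and denominator, ⟨z²⟩ = 15·a^2/2.
Putting a = 1.83 gives 25.12.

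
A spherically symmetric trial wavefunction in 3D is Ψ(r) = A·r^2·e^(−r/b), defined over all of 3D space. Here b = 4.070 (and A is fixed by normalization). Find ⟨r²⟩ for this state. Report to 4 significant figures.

The expectation value is the |Ψ|²-weighted average of r^2: ∫ r^2|Ψ|² 4πr² dr.
Evaluating both integrals, ⟨r²⟩ = 14·b^2.
With b = 4.070, ⟨r^2⟩ = 231.91.

⟨r^2⟩ ≈ 231.9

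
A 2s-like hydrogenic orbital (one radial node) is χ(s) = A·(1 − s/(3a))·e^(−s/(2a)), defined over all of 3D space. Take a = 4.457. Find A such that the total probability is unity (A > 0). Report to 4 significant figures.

A ≈ 0.03672

The normalization condition is ∫|χ|² 4πs² ds = 1 from 0 to ∞.
(Spherical symmetry: dV = 4πs² ds.)
Using ∫₀^∞ sⁿ e^(−αs) ds = n!/αⁿ⁺¹, the integral (without the A² prefactor) comes out to 8·π·a^3/3.
Plugging in a = 4.457 yields A = 0.036718.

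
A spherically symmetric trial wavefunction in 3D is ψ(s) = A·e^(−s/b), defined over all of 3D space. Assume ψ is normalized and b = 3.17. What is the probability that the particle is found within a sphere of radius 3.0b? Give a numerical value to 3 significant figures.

P = ∫ |ψ|² 4πs² ds over s ≤ 3.0b.
A² is fixed by ∫₀^∞ 4πs²|ψ|² ds = 1, i.e. A² = (π·b^3)^(−1).
Let u = s/b; then A², 4π and the length scale all cancel, so P = ∫_{0}^{3.0} u^2·e^(-2·u) du ÷ ∫_{0}^{∞} u^2·e^(-2·u) du.
With ∫ u^2·e^(-2·u) du = -(2·u^2 + 2·u + 1)·e^(-2·u)/4 + C, the region integral is 1/4 - 25·e^(-6)/4 and the full one is 1/4.
This evaluates to P = 0.9380.

P ≈ 0.938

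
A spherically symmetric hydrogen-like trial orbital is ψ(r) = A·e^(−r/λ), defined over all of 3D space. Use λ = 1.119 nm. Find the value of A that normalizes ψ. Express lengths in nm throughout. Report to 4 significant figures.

A ≈ 0.4766 nm^(-3/2)

We need A² ∫|f|² 4πr² dr = 1, taking the integral from 0 to ∞.
In 3D with spherical symmetry the volume element is 4πr² dr.
With ∫₀^∞ r^2 e^(−αr) dr = 2!/α^3, the integral (without the A² prefactor) comes out to π·λ^3.
With λ = 1.119: A² = 0.22717 and A = 0.47663.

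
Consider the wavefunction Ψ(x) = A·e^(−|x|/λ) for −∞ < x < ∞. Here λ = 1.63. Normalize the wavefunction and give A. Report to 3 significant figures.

We need A² ∫|f|² dx = 1, taking the integral from −∞ to ∞.
Using ∫₀^∞ xⁿ e^(−αx) dx = n!/αⁿ⁺¹, the integral (without the A² prefactor) comes out to λ.
Plugging in λ = 1.63 yields A = 0.7833.

A ≈ 0.783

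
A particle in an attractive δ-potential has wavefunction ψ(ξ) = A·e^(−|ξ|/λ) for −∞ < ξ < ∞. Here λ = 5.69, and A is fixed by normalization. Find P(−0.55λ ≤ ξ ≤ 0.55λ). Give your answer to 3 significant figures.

P ≈ 0.667

The probability is P = ∫ |ψ|² dξ over [−0.55λ, 0.55λ].
The normalization integral ∫|ψ|²dξ over the whole domain equals λ·A², and A² cancels in the ratio.
Both integrals are even about ξ = 0, so only the ξ ≥ 0 halves are needed (the factors of 2 cancel). Substituting u = ξ/λ, A² and the length scale cancel in the ratio: P = ∫_{0}^{0.55} e^(-2·u) du / ∫_{0}^{∞} e^(-2·u) du.
Using ∫ e^(-2·u) du = -e^(-2·u)/2, the numerator is 1/2 - e^(-11/10)/2 and the denominator is 1/2.
The result is P = 0.6671.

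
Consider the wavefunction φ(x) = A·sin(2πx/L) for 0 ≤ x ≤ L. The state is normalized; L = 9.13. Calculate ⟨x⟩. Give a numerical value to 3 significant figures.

⟨x⟩ ≈ 4.57

⟨x⟩ = ∫ x |φ|² dx over the full domain.
Evaluating both integrals, ⟨x⟩ = L/2.
With L = 9.13, ⟨x⟩ = 4.565.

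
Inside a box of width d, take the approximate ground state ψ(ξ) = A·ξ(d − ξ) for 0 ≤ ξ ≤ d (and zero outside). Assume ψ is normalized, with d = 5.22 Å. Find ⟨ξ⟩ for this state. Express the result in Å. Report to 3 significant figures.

⟨ξ⟩ ≈ 2.61 Å

⟨ξ⟩ = ∫ ξ |ψ|² dξ over the full domain.
Since the A² factors cancel between numerator and denominator, ⟨ξ⟩ = d/2.
With d = 5.22, ⟨ξ⟩ = 2.610.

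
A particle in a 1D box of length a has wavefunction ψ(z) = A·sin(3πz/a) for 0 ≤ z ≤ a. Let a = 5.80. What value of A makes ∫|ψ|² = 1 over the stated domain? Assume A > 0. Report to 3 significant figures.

The normalization condition is ∫|ψ|² dz = 1 from 0 to a.
Carrying out the integral gives A² · a/2.
Setting this equal to 1 gives A² = 1/(a/2).
With a = 5.80: A² = 0.3448 and A = 0.5872.

A ≈ 0.587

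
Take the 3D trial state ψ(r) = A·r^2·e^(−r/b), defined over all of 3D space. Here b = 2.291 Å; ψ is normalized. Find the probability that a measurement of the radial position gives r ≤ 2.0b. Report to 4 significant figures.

P ≈ 0.1107

With dV = 4πr²dr, the probability is ∫|ψ|² dV over r ≤ 2.0b.
A² is fixed by ∫₀^∞ 4πr²|ψ|² dr = 1, i.e. A² = (45·π·b^7/2)^(−1).
In terms of u = r/b (A², 4π and the length scale all cancel between numerator and denominator), P = [∫_{0}^{2.0} u^6·e^(-2·u) du] / [∫_{0}^{∞} u^6·e^(-2·u) du].
With ∫ u^6·e^(-2·u) du = -(4·u^6 + 12·u^5 + 30·u^4 + 60·u^3 + 90·u^2 + 90·u + 45)·e^(-2·u)/8 + C, the region integral is 45/8 - 2185·e^(-4)/8 and the full one is 45/8.
Taking the ratio yields P = 0.11067.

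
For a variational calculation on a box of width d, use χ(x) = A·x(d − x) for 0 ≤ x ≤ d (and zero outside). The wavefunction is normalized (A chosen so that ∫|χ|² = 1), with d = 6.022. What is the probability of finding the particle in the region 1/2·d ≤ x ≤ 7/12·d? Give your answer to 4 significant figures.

P ≈ 0.1534

The probability is P = ∫ |χ|² dx over [1/2·d, 7/12·d].
The normalization integral ∫|χ|²dx over the whole domain equals d^5/30·A², and A² cancels in the ratio.
Let u = x/d; then A² and the length scale cancel, so P = ∫_{1/2}^{7/12} u^2·(1 - u)^2 du ÷ ∫_{0}^{1} u^2·(1 - u)^2 du.
Using ∫ u^2·(1 - u)^2 du = u^3·(6·u^2 - 15·u + 10)/30, the numerator is ≈ 0.00511269 and the denominator is 1/30.
Evaluating gives P = 0.15338.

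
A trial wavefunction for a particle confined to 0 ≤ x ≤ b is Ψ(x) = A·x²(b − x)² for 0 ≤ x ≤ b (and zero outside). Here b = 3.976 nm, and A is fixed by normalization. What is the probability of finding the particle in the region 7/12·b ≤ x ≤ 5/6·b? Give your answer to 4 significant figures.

P ≈ 0.2934

|Ψ|² is the probability density, so P = ∫_{7/12·b}^{5/6·b} |Ψ|² dx.
The normalization integral ∫|Ψ|²dx over the whole domain equals b^9/630·A², and A² cancels in the ratio.
In terms of u = x/b (A² and the length scale cancel between numerator and denominator), P = [∫_{7/12}^{5/6} u^4·(1 - u)^4 du] / [∫_{0}^{1} u^4·(1 - u)^4 du].
With ∫ u^4·(1 - u)^4 du = u^5·(70·u^4 - 315·u^3 + 540·u^2 - 420·u + 126)/630 + C, the region integral is ≈ 0.000465682 and the full one is 1/630.
Taking the ratio, P = 0.29338.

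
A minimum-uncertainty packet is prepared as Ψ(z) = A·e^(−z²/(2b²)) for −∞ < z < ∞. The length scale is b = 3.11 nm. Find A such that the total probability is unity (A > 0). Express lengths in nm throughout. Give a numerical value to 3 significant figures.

A ≈ 0.426 nm^(-1/2)

Require ∫ |Ψ|² dz = 1 over the whole domain.
Using the Gaussian integral ∫_{−∞}^{∞} e^(−αz²) dz = √(π/α), carrying out the integral gives A² · √(π)·b.
With b = 3.11: A² = 0.1814 and A = 0.4259.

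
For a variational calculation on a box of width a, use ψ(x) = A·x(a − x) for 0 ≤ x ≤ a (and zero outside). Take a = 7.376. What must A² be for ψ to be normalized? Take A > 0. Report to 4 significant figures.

Require ∫ |ψ|² dx = 1 over the whole domain.
With ψ = A·x(a − x), the integral evaluates to A²·[a^5/30].
Hence A² = 1/[a^5/30].
With a = 7.376: A² = 0.0013741 and A = 0.037069.

A^2 ≈ 0.001374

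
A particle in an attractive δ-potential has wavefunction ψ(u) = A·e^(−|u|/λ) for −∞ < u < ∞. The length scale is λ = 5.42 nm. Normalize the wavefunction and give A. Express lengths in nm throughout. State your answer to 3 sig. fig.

Require ∫ |ψ|² du = 1 over the whole domain.
Recall ∫₀^∞ u^m e^(−u/β) du = m!·β^(m+1), carrying out the integral gives A² · λ.
So A² = (λ)^(−1).
With λ = 5.42: A² = 0.1845 and A = 0.4295.

A ≈ 0.430 nm^(-1/2)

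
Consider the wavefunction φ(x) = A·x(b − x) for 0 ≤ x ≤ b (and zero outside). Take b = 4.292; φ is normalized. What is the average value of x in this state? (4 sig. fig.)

The expectation value is the |φ|²-weighted average of x: ∫ x|φ|² dx.
Expanding the polynomial and integrating term by term, evaluating both integrals, ⟨x⟩ = b/2.
With b = 4.292, ⟨x⟩ = 2.1460.

⟨x⟩ ≈ 2.146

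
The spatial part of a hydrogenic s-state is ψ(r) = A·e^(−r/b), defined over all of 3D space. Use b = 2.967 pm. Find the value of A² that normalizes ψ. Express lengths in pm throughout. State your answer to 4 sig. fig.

The normalization condition is ∫|ψ|² 4πr² dr = 1 from 0 to ∞.
In 3D with spherical symmetry the volume element is 4πr² dr.
Recall ∫₀^∞ r^m e^(−r/β) dr = m!·β^(m+1), the integral (without the A² prefactor) comes out to π·b^3.
Plugging in b = 2.967 yields A = 0.11039.

A^2 ≈ 0.01219 pm^(-3)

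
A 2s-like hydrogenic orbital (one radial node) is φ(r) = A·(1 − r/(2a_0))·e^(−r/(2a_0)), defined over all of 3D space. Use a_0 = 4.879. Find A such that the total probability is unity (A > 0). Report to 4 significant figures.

Require ∫ |φ|² 4πr² dr = 1 over the whole domain.
(Spherical symmetry: dV = 4πr² dr.)
With ∫₀^∞ r^4 e^(−αr) dr = 4!/α^5, the integral (without the A² prefactor) comes out to 8·π·a_0^3.
Hence A² = 1/[8·π·a_0^3].
Plugging in a_0 = 4.879 yields A = 0.018509.

A ≈ 0.01851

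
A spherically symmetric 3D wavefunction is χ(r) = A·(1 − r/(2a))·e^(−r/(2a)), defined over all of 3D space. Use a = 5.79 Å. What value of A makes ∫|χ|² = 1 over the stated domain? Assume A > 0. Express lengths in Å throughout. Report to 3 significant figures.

A ≈ 0.0143 Å^(-3/2)

Normalization requires ∫|χ|² 4πr² dr = 1, integrated from 0 to ∞.
∫|χ|² 4πr² dr = A²·(8·π·a^3).
Setting this equal to 1 gives A² = 1/(8·π·a^3).
With a = 5.79: A² = 0.0002050 and A = 0.01432.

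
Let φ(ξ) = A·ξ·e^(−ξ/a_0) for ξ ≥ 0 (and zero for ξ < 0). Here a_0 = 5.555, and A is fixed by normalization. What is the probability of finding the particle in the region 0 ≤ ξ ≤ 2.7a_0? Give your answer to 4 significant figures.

P ≈ 0.9052

The probability is P = ∫ |φ|² dξ over [0, 2.7a_0].
Since A² = 1/(a_0^3/4), this is the region integral divided by the full normalization integral.
Let u = ξ/a_0; then A² and the length scale cancel, so P = ∫_{0}^{2.7} u^2·e^(-2·u) du ÷ ∫_{0}^{∞} u^2·e^(-2·u) du.
Using ∫ u^2·e^(-2·u) du = -(2·u^2 + 2·u + 1)·e^(-2·u)/4, the numerator is 1/4 - 1049·e^(-27/5)/200 and the denominator is 1/4.
Taking the ratio, P = 0.90524.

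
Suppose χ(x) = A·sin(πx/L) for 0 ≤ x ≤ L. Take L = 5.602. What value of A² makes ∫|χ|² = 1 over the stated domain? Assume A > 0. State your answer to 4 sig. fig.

Require ∫ |χ|² dx = 1 over the whole domain.
With χ = A·sin(πx/L), the integral evaluates to A²·[L/2].
Setting this equal to 1 gives A² = 1/(L/2).
Substituting L = 5.602 gives A² = 0.35702, so A = 0.59751.

A^2 ≈ 0.3570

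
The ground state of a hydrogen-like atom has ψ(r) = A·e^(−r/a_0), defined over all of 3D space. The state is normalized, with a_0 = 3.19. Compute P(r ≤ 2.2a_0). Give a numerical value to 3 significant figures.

P ≈ 0.815

Integrate the radial probability density 4πr²|ψ|² over r ≤ 2.2a_0.
Normalization gives A² = 1/(π·a_0^3).
In terms of u = r/a_0 (A², 4π and the length scale all cancel between numerator and denominator), P = [∫_{0}^{2.2} u^2·e^(-2·u) du] / [∫_{0}^{∞} u^2·e^(-2·u) du].
Using ∫ u^2·e^(-2·u) du = -(2·u^2 + 2·u + 1)·e^(-2·u)/4, the numerator is 1/4 - 377·e^(-22/5)/100 and the denominator is 1/4.
This evaluates to P = 0.8149.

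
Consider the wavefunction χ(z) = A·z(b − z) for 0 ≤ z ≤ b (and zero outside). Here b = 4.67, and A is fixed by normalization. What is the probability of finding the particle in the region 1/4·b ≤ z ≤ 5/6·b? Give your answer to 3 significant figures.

The probability is P = ∫ |χ|² dz over [1/4·b, 5/6·b].
Since A² = 1/(b^5/30), this is the region integral divided by the full normalization integral.
Let u = z/b; then A² and the length scale cancel, so P = ∫_{1/4}^{5/6} u^2·(1 - u)^2 du ÷ ∫_{0}^{1} u^2·(1 - u)^2 du.
Using ∫ u^2·(1 - u)^2 du = u^3·(6·u^2 - 15·u + 10)/30, the numerator is ≈ 0.028700 and the denominator is 1/30.
Evaluating gives P = 0.8610.

P ≈ 0.861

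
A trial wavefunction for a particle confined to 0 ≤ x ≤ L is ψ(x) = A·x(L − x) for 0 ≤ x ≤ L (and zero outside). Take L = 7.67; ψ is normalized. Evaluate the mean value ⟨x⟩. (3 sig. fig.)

⟨x⟩ ≈ 3.84

The expectation value is the |ψ|²-weighted average of x: ∫ x|ψ|² dx.
Expanding the polynomial and integrating term by term, the ratio of the moment integral to the normalization integral gives ⟨x⟩ = L/2.
With L = 7.67, ⟨x⟩ = 3.835.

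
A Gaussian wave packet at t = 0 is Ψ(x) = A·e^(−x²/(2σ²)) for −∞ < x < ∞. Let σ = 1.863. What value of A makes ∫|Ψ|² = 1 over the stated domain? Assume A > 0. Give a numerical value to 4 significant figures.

Require ∫ |Ψ|² dx = 1 over the whole domain.
Carrying out the integral gives A² · √(π)·σ.
Setting this equal to 1 gives A² = 1/(√(π)·σ).
Plugging in σ = 1.863 yields A = 0.55031.

A ≈ 0.5503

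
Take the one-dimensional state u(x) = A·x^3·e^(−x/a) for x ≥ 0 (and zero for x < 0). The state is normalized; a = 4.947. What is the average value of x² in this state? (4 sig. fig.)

⟨x^2⟩ ≈ 342.6

⟨x²⟩ = ∫ x^2 |u|² dx over the full domain.
Recall ∫₀^∞ x^m e^(−x/β) dx = m!·β^(m+1), since the A² factors cancel between numerator and denominator, ⟨x²⟩ = 14·a^2.
With a = 4.947, ⟨x^2⟩ = 342.62.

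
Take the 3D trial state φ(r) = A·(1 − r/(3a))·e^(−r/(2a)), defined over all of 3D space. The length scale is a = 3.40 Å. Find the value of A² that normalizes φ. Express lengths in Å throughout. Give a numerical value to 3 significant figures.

We need A² ∫|f|² 4πr² dr = 1, taking the integral from 0 to ∞.
With φ = A·(1 − r/(3a))·e^(−r/(2a)), the integral evaluates to A²·[8·π·a^3/3].
Setting this equal to 1 gives A² = 1/(8·π·a^3/3).
With a = 3.40: A² = 0.003037 and A = 0.05511.

A^2 ≈ 0.00304 Å^(-3)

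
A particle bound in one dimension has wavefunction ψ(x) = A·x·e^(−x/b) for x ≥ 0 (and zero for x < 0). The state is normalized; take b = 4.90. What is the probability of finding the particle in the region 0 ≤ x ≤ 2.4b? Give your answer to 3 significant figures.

|ψ|² is the probability density, so P = ∫_{0}^{2.4b} |ψ|² dx.
Since A² = 1/(b^3/4), this is the region integral divided by the full normalization integral.
In terms of u = x/b (A² and the length scale cancel between numerator and denominator), P = [∫_{0}^{2.4} u^2·e^(-2·u) du] / [∫_{0}^{∞} u^2·e^(-2·u) du].
An antiderivative of u^2·e^(-2·u) is -(2·u^2 + 2·u + 1)·e^(-2·u)/4; evaluating from 0 to 2.4 gives 1/4 - 433·e^(-24/5)/100, while the full integral is 1/4.
This works out to P = 0.8575.

P ≈ 0.857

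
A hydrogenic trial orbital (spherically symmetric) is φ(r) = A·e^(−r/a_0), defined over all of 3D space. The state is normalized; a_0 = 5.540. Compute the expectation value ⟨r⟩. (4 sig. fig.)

The expectation value is the |φ|²-weighted average of r: ∫ r|φ|² 4πr² dr.
Recall ∫₀^∞ r^m e^(−r/β) dr = m!·β^(m+1), since the A² factors cancel between numerator and denominator, ⟨r⟩ = 3·a_0/2.
Putting a_0 = 5.540 gives 8.3100.

⟨r⟩ ≈ 8.310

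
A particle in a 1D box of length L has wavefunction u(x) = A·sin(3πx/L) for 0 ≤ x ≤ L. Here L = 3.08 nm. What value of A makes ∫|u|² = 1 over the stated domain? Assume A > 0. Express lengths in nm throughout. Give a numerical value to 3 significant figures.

Normalization requires ∫|u|² dx = 1, integrated from 0 to L.
Using sin²θ = (1 − cos 2θ)/2, ∫|u|² dx = A²·(L/2).
So A² = (L/2)^(−1).
Plugging in L = 3.08 yields A = 0.8058.

A ≈ 0.806 nm^(-1/2)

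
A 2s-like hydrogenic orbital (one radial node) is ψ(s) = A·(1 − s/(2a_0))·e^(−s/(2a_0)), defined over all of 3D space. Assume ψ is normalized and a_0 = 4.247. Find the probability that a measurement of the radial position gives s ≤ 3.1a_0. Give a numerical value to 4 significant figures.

With dV = 4πs²ds, the probability is ∫|ψ|² dV over s ≤ 3.1a_0.
A² is fixed by ∫₀^∞ 4πs²|ψ|² ds = 1, i.e. A² = (8·π·a_0^3)^(−1).
In terms of u = s/a_0 (A², 4π and the length scale all cancel between numerator and denominator), P = [∫_{0}^{3.1} u^2·(1 - u/2)^2·e^(-u) du] / [∫_{0}^{∞} u^2·(1 - u/2)^2·e^(-u) du].
With ∫ u^2·(1 - u/2)^2·e^(-u) du = -(u^4/4 + u^2 + 2·u + 2)·e^(-u) + C, the region integral is ≈ 0.157577 and the full one is 2.
Taking the ratio yields P = 0.078788.

P ≈ 0.07879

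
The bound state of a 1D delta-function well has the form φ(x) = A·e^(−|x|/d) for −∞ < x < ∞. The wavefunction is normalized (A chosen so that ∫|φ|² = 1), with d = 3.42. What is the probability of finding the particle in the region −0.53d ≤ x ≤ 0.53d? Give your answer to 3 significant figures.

P ≈ 0.654

|φ|² is the probability density, so P = ∫_{−0.53d}^{0.53d} |φ|² dx.
The normalization integral ∫|φ|²dx over the whole domain equals d·A², and A² cancels in the ratio.
Both integrals are even about x = 0, so only the x ≥ 0 halves are needed (the factors of 2 cancel). Substituting u = x/d, A² and the length scale cancel in the ratio: P = ∫_{0}^{0.53} e^(-2·u) du / ∫_{0}^{∞} e^(-2·u) du.
An antiderivative of e^(-2·u) is -e^(-2·u)/2; evaluating from 0 to 0.53 gives 1/2 - e^(-53/50)/2, while the full integral is 1/2.
Taking the ratio, P = 0.6535.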